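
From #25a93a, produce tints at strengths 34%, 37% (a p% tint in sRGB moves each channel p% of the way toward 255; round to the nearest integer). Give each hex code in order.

#25a93a is rgb(37, 169, 58).
34%: (37 + 74.12 = 111.12→111, 169 + 29.24 = 198.24→198, 58 + 66.98 = 124.98→125) → #6fc67d
37%: (37 + 80.66 = 117.66→118, 169 + 31.82 = 200.82→201, 58 + 72.89 = 130.89→131) → #76c983

#6fc67d, #76c983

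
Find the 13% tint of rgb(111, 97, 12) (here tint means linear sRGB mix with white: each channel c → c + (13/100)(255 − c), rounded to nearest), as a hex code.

#82762C

Lerp each channel 13% toward 255:
  R: 111 + 0.13×(255−111) = 111 + 18.72 = 129.72 → 130
  G: 97 + 0.13×(255−97) = 97 + 20.54 = 117.54 → 118
  B: 12 + 0.13×(255−12) = 12 + 31.59 = 43.59 → 44
rgb(130, 118, 44) = #82762C.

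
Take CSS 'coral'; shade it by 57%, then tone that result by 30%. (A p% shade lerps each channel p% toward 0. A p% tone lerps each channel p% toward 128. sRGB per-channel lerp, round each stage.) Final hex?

CSS coral is rgb(255, 127, 80).
Lerp each channel 57% toward 0:
  R: 255 + 0.57×(0−255) = 255 − 145.35 = 109.65 → 110
  G: 127 + 0.57×(0−127) = 127 − 72.39 = 54.61 → 55
  B: 80 + 0.57×(0−80) = 80 − 45.6 = 34.4 → 34
After the shade: rgb(110, 55, 34) = #6e3722.
Lerp each channel 30% toward 128:
  R: 110 + 5.4 = 115.4 → 115
  G: 55 + 21.9 = 76.9 → 77
  B: 34 + 0.3×(128−34) = 34 + 28.2 = 62.2 → 62
rgb(115, 77, 62) = #734d3e.

#734d3e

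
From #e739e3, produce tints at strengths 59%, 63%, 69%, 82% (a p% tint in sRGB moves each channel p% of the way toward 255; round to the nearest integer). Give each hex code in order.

#e739e3 is rgb(231, 57, 227).
59%: (231 + 14.16 = 245.16→245, 57 + 116.82 = 173.82→174, 227 + 16.52 = 243.52→244) → #f5aef4
63%: (231 + 15.12 = 246.12→246, 57 + 124.74 = 181.74→182, 227 + 17.64 = 244.64→245) → #f6b6f5
69%: (231 + 16.56 = 247.56→248, 57 + 136.62 = 193.62→194, 227 + 19.32 = 246.32→246) → #f8c2f6
82%: (231 + 19.68 = 250.68→251, 57 + 162.36 = 219.36→219, 227 + 22.96 = 249.96→250) → #fbdbfa

#f5aef4, #f6b6f5, #f8c2f6, #fbdbfa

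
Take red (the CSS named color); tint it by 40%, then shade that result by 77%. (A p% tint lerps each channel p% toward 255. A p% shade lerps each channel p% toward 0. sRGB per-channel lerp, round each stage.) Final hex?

#3b1717

CSS red is rgb(255, 0, 0).
Per channel, c → c + 0.4(255 − c):
  R: 255 + 0.4×(255−255) = 255 + 0 = 255 → 255
  G: 0 + 0.4×(255−0) = 0 + 102 = 102 → 102
  B: 0 + 0.4×(255−0) = 0 + 102 = 102 → 102
After the tint: rgb(255, 102, 102) = #ff6666.
Lerp each channel 77% toward 0:
  R: 255 − 196.35 = 58.65 → 59
  G: 102 − 78.54 = 23.46 → 23
  B: 102 − 78.54 = 23.46 → 23
rgb(59, 23, 23) = #3b1717.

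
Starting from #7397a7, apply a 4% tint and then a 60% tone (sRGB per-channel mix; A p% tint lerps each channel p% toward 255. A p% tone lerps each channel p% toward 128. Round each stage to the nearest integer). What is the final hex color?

#7d8b91

#7397a7 is rgb(115, 151, 167).
A 4% tint moves each channel 4% toward 255:
  R: 115 + 5.6 = 120.6 → 121
  G: 151 + 4.16 = 155.16 → 155
  B: 167 + 0.04×(255−167) = 167 + 3.52 = 170.52 → 171
After the tint: rgb(121, 155, 171) = #799bab.
A 60% tone moves each channel 60% toward 128:
  R: 121 + 4.2 = 125.2 → 125
  G: 155 − 16.2 = 138.8 → 139
  B: 171 + 0.6×(128−171) = 171 − 25.8 = 145.2 → 145
rgb(125, 139, 145) = #7d8b91.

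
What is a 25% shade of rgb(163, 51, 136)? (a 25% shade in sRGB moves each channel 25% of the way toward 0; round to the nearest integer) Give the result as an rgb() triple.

A 25% shade moves each channel 25% toward 0:
  R: 163 − 40.75 = 122.25 → 122
  G: 51 + 0.25×(0−51) = 51 − 12.75 = 38.25 → 38
  B: 136 + 0.25×(0−136) = 136 − 34 = 102 → 102

rgb(122, 38, 102)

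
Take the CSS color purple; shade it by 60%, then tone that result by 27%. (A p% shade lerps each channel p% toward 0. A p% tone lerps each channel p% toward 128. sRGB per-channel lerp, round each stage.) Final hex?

#482348

CSS purple is rgb(128, 0, 128).
Per channel, c → c + 0.6(0 − c):
  R: 128 + 0.6×(0−128) = 128 − 76.8 = 51.2 → 51
  G: 0 + 0 = 0 → 0
  B: 128 + 0.6×(0−128) = 128 − 76.8 = 51.2 → 51
After the shade: rgb(51, 0, 51) = #330033.
Lerp each channel 27% toward 128:
  R: 51 + 0.27×(128−51) = 51 + 20.79 = 71.79 → 72
  G: 0 + 34.56 = 34.56 → 35
  B: 51 + 0.27×(128−51) = 51 + 20.79 = 71.79 → 72
rgb(72, 35, 72) = #482348.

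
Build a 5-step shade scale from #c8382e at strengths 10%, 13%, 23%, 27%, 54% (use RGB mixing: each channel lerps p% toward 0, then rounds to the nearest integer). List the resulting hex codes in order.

#c8382e is rgb(200, 56, 46).
10%: (200 − 20 = 180→180, 56 − 5.6 = 50.4→50, 46 − 4.6 = 41.4→41) → #b43229
13%: (200 − 26 = 174→174, 56 − 7.28 = 48.72→49, 46 − 5.98 = 40.02→40) → #ae3128
23%: (200 − 46 = 154→154, 56 − 12.88 = 43.12→43, 46 − 10.58 = 35.42→35) → #9a2b23
27%: (200 − 54 = 146→146, 56 − 15.12 = 40.88→41, 46 − 12.42 = 33.58→34) → #922922
54%: (200 − 108 = 92→92, 56 − 30.24 = 25.76→26, 46 − 24.84 = 21.16→21) → #5c1a15

#b43229, #ae3128, #9a2b23, #922922, #5c1a15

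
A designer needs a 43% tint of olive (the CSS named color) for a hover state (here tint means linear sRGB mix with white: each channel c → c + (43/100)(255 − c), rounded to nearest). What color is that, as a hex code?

CSS olive is rgb(128, 128, 0).
Per channel, c → c + 0.43(255 − c):
  R: 128 + 0.43×(255−128) = 128 + 54.61 = 182.61 → 183
  G: 128 + 0.43×(255−128) = 128 + 54.61 = 182.61 → 183
  B: 0 + 0.43×(255−0) = 0 + 109.65 = 109.65 → 110
rgb(183, 183, 110) = #b7b76e.

#b7b76e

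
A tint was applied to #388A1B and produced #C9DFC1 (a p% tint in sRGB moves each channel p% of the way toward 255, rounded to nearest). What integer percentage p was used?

73%

#388A1B is rgb(56, 138, 27); #C9DFC1 is rgb(201, 223, 193).
On the B channel (widest range): 193 ≈ 27 + (p/100)(255 − 27), so p ≈ 100×(193 − 27)/(255 − 27) = 16600/228 = 72.81.
p = 73 reproduces all three channels after rounding.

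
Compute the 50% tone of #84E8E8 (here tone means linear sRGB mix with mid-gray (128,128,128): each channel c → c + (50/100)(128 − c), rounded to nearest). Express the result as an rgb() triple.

#84E8E8 is rgb(132, 232, 232).
Lerp each channel 50% toward 128:
  R: 132 − 2 = 130 → 130
  G: 232 − 52 = 180 → 180
  B: 232 + 0.5×(128−232) = 232 − 52 = 180 → 180

rgb(130, 180, 180)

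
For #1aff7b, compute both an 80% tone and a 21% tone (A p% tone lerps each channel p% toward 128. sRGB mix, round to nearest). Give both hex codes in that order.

#6c997f, #2fe47c

#1aff7b is rgb(26, 255, 123).
80% tone:
  R: 26 + 81.6 = 107.6 → 108
  G: 255 + 0.8×(128−255) = 255 − 101.6 = 153.4 → 153
  B: 123 + 4 = 127 → 127
  → #6c997f
21% tone:
  R: 26 + 21.42 = 47.42 → 47
  G: 255 − 26.67 = 228.33 → 228
  B: 123 + 1.05 = 124.05 → 124
  → #2fe47c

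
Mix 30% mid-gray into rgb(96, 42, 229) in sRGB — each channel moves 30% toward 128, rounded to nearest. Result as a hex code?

Lerp each channel 30% toward 128:
  R: 96 + 0.3×(128−96) = 96 + 9.6 = 105.6 → 106
  G: 42 + 25.8 = 67.8 → 68
  B: 229 + 0.3×(128−229) = 229 − 30.3 = 198.7 → 199
rgb(106, 68, 199) = #6A44C7.

#6A44C7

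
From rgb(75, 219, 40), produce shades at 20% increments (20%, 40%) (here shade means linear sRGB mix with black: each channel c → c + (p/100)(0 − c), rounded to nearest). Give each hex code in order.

20%: (75 − 15 = 60→60, 219 − 43.8 = 175.2→175, 40 − 8 = 32→32) → #3caf20
40%: (75 − 30 = 45→45, 219 − 87.6 = 131.4→131, 40 − 16 = 24→24) → #2d8318

#3caf20, #2d8318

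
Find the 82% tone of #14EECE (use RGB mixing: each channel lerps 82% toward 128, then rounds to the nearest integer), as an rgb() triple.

rgb(109, 148, 142)

#14EECE is rgb(20, 238, 206).
An 82% tone moves each channel 82% toward 128:
  R: 20 + 0.82×(128−20) = 20 + 88.56 = 108.56 → 109
  G: 238 − 90.2 = 147.8 → 148
  B: 206 − 63.96 = 142.04 → 142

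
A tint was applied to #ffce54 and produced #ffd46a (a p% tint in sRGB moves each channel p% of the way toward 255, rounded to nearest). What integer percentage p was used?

#ffce54 is rgb(255, 206, 84); #ffd46a is rgb(255, 212, 106).
On the B channel (widest range): 106 ≈ 84 + (p/100)(255 − 84), so p ≈ 100×(106 − 84)/(255 − 84) = 2200/171 = 12.87.
p = 13 reproduces all three channels after rounding.

13%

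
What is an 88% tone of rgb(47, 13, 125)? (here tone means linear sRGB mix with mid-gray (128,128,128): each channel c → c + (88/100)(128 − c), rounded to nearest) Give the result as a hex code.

#767280

Per channel, c → c + 0.88(128 − c):
  R: 47 + 71.28 = 118.28 → 118
  G: 13 + 0.88×(128−13) = 13 + 101.2 = 114.2 → 114
  B: 125 + 0.88×(128−125) = 125 + 2.64 = 127.64 → 128
rgb(118, 114, 128) = #767280.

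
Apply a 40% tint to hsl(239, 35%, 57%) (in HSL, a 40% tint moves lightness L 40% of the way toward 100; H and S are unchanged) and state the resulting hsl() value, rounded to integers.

hsl(239, 35%, 74%)

L moves 40% from 57 toward 100: 57 + 17.2 = 74.2 → 74.
H and S are unchanged.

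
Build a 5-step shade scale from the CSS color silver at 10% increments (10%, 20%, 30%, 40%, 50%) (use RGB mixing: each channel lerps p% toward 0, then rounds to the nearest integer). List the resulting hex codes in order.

CSS silver is rgb(192, 192, 192).
10%: (192 − 19.2 = 172.8→173, 192 − 19.2 = 172.8→173, 192 − 19.2 = 172.8→173) → #adadad
20%: (192 − 38.4 = 153.6→154, 192 − 38.4 = 153.6→154, 192 − 38.4 = 153.6→154) → #9a9a9a
30%: (192 − 57.6 = 134.4→134, 192 − 57.6 = 134.4→134, 192 − 57.6 = 134.4→134) → #868686
40%: (192 − 76.8 = 115.2→115, 192 − 76.8 = 115.2→115, 192 − 76.8 = 115.2→115) → #737373
50%: (192 − 96 = 96→96, 192 − 96 = 96→96, 192 − 96 = 96→96) → #606060

#adadad, #9a9a9a, #868686, #737373, #606060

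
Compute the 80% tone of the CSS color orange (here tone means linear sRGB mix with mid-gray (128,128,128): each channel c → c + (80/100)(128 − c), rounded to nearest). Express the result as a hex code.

#998766

CSS orange is rgb(255, 165, 0).
An 80% tone moves each channel 80% toward 128:
  R: 255 − 101.6 = 153.4 → 153
  G: 165 − 29.6 = 135.4 → 135
  B: 0 + 0.8×(128−0) = 0 + 102.4 = 102.4 → 102
rgb(153, 135, 102) = #998766.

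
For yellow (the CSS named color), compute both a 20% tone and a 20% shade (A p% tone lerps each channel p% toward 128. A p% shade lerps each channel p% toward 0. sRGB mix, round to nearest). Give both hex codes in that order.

#E6E61A, #CCCC00

CSS yellow is rgb(255, 255, 0).
20% tone:
  R: 255 + 0.2×(128−255) = 255 − 25.4 = 229.6 → 230
  G: 255 + 0.2×(128−255) = 255 − 25.4 = 229.6 → 230
  B: 0 + 0.2×(128−0) = 0 + 25.6 = 25.6 → 26
  → #E6E61A
20% shade:
  R: 255 + 0.2×(0−255) = 255 − 51 = 204 → 204
  G: 255 + 0.2×(0−255) = 255 − 51 = 204 → 204
  B: 0 + 0.2×(0−0) = 0 + 0 = 0 → 0
  → #CCCC00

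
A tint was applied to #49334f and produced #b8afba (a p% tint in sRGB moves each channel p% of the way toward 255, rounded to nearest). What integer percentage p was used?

#49334f is rgb(73, 51, 79); #b8afba is rgb(184, 175, 186).
On the G channel (widest range): 175 ≈ 51 + (p/100)(255 − 51), so p ≈ 100×(175 − 51)/(255 − 51) = 12400/204 = 60.78.
p = 61 reproduces all three channels after rounding.

61%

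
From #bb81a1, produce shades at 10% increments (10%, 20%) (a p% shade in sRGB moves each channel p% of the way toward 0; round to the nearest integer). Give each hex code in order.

#a87491, #966781

#bb81a1 is rgb(187, 129, 161).
10%: (187 − 18.7 = 168.3→168, 129 − 12.9 = 116.1→116, 161 − 16.1 = 144.9→145) → #a87491
20%: (187 − 37.4 = 149.6→150, 129 − 25.8 = 103.2→103, 161 − 32.2 = 128.8→129) → #966781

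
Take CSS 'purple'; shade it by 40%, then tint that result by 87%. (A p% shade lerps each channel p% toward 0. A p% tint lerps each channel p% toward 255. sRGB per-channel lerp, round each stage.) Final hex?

CSS purple is rgb(128, 0, 128).
Lerp each channel 40% toward 0:
  R: 128 − 51.2 = 76.8 → 77
  G: 0 + 0.4×(0−0) = 0 + 0 = 0 → 0
  B: 128 + 0.4×(0−128) = 128 − 51.2 = 76.8 → 77
After the shade: rgb(77, 0, 77) = #4d004d.
Lerp each channel 87% toward 255:
  R: 77 + 154.86 = 231.86 → 232
  G: 0 + 0.87×(255−0) = 0 + 221.85 = 221.85 → 222
  B: 77 + 154.86 = 231.86 → 232
rgb(232, 222, 232) = #e8dee8.

#e8dee8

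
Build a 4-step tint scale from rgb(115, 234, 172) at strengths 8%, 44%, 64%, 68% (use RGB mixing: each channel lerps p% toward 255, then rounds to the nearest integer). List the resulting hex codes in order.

8%: (115 + 11.2 = 126.2→126, 234 + 1.68 = 235.68→236, 172 + 6.64 = 178.64→179) → #7eecb3
44%: (115 + 61.6 = 176.6→177, 234 + 9.24 = 243.24→243, 172 + 36.52 = 208.52→209) → #b1f3d1
64%: (115 + 89.6 = 204.6→205, 234 + 13.44 = 247.44→247, 172 + 53.12 = 225.12→225) → #cdf7e1
68%: (115 + 95.2 = 210.2→210, 234 + 14.28 = 248.28→248, 172 + 56.44 = 228.44→228) → #d2f8e4

#7eecb3, #b1f3d1, #cdf7e1, #d2f8e4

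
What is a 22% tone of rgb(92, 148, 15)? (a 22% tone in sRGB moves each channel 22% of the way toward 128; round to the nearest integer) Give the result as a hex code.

#649028

Lerp each channel 22% toward 128:
  R: 92 + 0.22×(128−92) = 92 + 7.92 = 99.92 → 100
  G: 148 + 0.22×(128−148) = 148 − 4.4 = 143.6 → 144
  B: 15 + 0.22×(128−15) = 15 + 24.86 = 39.86 → 40
rgb(100, 144, 40) = #649028.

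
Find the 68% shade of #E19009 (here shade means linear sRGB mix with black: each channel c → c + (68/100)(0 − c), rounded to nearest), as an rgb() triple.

rgb(72, 46, 3)

#E19009 is rgb(225, 144, 9).
Lerp each channel 68% toward 0:
  R: 225 − 153 = 72 → 72
  G: 144 + 0.68×(0−144) = 144 − 97.92 = 46.08 → 46
  B: 9 − 6.12 = 2.88 → 3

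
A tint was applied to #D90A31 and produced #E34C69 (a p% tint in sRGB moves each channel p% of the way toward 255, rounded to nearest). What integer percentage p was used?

#D90A31 is rgb(217, 10, 49); #E34C69 is rgb(227, 76, 105).
On the G channel (widest range): 76 ≈ 10 + (p/100)(255 − 10), so p ≈ 100×(76 − 10)/(255 − 10) = 6600/245 = 26.94.
p = 27 reproduces all three channels after rounding.

27%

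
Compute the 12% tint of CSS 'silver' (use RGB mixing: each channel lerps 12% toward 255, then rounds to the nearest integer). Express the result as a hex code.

CSS silver is rgb(192, 192, 192).
Per channel, c → c + 0.12(255 − c):
  R: 192 + 0.12×(255−192) = 192 + 7.56 = 199.56 → 200
  G: 192 + 0.12×(255−192) = 192 + 7.56 = 199.56 → 200
  B: 192 + 0.12×(255−192) = 192 + 7.56 = 199.56 → 200
rgb(200, 200, 200) = #C8C8C8.

#C8C8C8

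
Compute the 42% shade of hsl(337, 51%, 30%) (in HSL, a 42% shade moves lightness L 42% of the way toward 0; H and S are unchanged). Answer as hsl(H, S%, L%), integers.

hsl(337, 51%, 17%)

L moves 42% from 30 toward 0: 30 − 12.6 = 17.4 → 17.
H and S are unchanged.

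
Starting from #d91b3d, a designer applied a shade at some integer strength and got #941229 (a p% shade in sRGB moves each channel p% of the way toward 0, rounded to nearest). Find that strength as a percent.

#d91b3d is rgb(217, 27, 61); #941229 is rgb(148, 18, 41).
On the R channel (widest range): 148 ≈ 217 + (p/100)(0 − 217), so p ≈ 100×(148 − 217)/(0 − 217) = -6900/-217 = 31.80.
p = 32 reproduces all three channels after rounding.

32%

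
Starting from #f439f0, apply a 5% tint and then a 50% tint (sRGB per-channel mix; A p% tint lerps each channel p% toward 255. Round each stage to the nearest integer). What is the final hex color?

#faa1f8

#f439f0 is rgb(244, 57, 240).
A 5% tint moves each channel 5% toward 255:
  R: 244 + 0.55 = 244.55 → 245
  G: 57 + 0.05×(255−57) = 57 + 9.9 = 66.9 → 67
  B: 240 + 0.05×(255−240) = 240 + 0.75 = 240.75 → 241
After the tint: rgb(245, 67, 241) = #f543f1.
Lerp each channel 50% toward 255:
  R: 245 + 5 = 250 → 250
  G: 67 + 0.5×(255−67) = 67 + 94 = 161 → 161
  B: 241 + 0.5×(255−241) = 241 + 7 = 248 → 248
rgb(250, 161, 248) = #faa1f8.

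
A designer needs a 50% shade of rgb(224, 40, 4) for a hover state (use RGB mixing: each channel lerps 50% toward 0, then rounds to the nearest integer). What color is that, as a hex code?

A 50% shade moves each channel 50% toward 0:
  R: 224 + 0.5×(0−224) = 224 − 112 = 112 → 112
  G: 40 − 20 = 20 → 20
  B: 4 + 0.5×(0−4) = 4 − 2 = 2 → 2
rgb(112, 20, 2) = #701402.

#701402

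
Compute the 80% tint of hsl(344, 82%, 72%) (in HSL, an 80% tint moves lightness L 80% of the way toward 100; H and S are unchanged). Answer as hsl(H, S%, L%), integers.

L moves 80% from 72 toward 100: 72 + 22.4 = 94.4 → 94.
H and S are unchanged.

hsl(344, 82%, 94%)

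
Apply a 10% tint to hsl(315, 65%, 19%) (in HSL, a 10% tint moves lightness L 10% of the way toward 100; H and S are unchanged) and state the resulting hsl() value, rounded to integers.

L moves 10% from 19 toward 100: 19 + 8.1 = 27.1 → 27.
H and S are unchanged.

hsl(315, 65%, 27%)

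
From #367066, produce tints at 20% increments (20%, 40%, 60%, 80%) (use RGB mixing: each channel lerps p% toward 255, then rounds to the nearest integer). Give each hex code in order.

#5E8D85, #86A9A3, #AFC6C2, #D7E2E0

#367066 is rgb(54, 112, 102).
20%: (54 + 40.2 = 94.2→94, 112 + 28.6 = 140.6→141, 102 + 30.6 = 132.6→133) → #5E8D85
40%: (54 + 80.4 = 134.4→134, 112 + 57.2 = 169.2→169, 102 + 61.2 = 163.2→163) → #86A9A3
60%: (54 + 120.6 = 174.6→175, 112 + 85.8 = 197.8→198, 102 + 91.8 = 193.8→194) → #AFC6C2
80%: (54 + 160.8 = 214.8→215, 112 + 114.4 = 226.4→226, 102 + 122.4 = 224.4→224) → #D7E2E0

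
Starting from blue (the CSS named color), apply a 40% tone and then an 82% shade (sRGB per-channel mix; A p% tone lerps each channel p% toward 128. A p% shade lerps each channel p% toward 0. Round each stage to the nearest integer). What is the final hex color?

CSS blue is rgb(0, 0, 255).
Lerp each channel 40% toward 128:
  R: 0 + 51.2 = 51.2 → 51
  G: 0 + 0.4×(128−0) = 0 + 51.2 = 51.2 → 51
  B: 255 + 0.4×(128−255) = 255 − 50.8 = 204.2 → 204
After the tone: rgb(51, 51, 204) = #3333CC.
An 82% shade moves each channel 82% toward 0:
  R: 51 + 0.82×(0−51) = 51 − 41.82 = 9.18 → 9
  G: 51 + 0.82×(0−51) = 51 − 41.82 = 9.18 → 9
  B: 204 + 0.82×(0−204) = 204 − 167.28 = 36.72 → 37
rgb(9, 9, 37) = #090925.

#090925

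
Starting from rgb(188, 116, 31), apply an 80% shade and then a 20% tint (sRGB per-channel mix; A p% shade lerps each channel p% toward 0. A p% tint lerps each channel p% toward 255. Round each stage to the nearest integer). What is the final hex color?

An 80% shade moves each channel 80% toward 0:
  R: 188 − 150.4 = 37.6 → 38
  G: 116 + 0.8×(0−116) = 116 − 92.8 = 23.2 → 23
  B: 31 − 24.8 = 6.2 → 6
After the shade: rgb(38, 23, 6) = #261706.
Per channel, c → c + 0.2(255 − c):
  R: 38 + 0.2×(255−38) = 38 + 43.4 = 81.4 → 81
  G: 23 + 0.2×(255−23) = 23 + 46.4 = 69.4 → 69
  B: 6 + 49.8 = 55.8 → 56
rgb(81, 69, 56) = #514538.

#514538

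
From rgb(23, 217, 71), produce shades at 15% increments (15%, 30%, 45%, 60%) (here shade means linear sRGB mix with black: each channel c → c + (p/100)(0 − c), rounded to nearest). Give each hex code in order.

#14B83C, #109832, #0D7727, #09571C

15%: (23 − 3.45 = 19.55→20, 217 − 32.55 = 184.45→184, 71 − 10.65 = 60.35→60) → #14B83C
30%: (23 − 6.9 = 16.1→16, 217 − 65.1 = 151.9→152, 71 − 21.3 = 49.7→50) → #109832
45%: (23 − 10.35 = 12.65→13, 217 − 97.65 = 119.35→119, 71 − 31.95 = 39.05→39) → #0D7727
60%: (23 − 13.8 = 9.2→9, 217 − 130.2 = 86.8→87, 71 − 42.6 = 28.4→28) → #09571C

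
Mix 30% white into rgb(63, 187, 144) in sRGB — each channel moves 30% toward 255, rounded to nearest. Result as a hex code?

#79CFB1

Per channel, c → c + 0.3(255 − c):
  R: 63 + 57.6 = 120.6 → 121
  G: 187 + 20.4 = 207.4 → 207
  B: 144 + 33.3 = 177.3 → 177
rgb(121, 207, 177) = #79CFB1.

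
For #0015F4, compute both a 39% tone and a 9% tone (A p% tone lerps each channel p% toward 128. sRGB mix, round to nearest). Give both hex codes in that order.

#323FC7, #0C1FEA

#0015F4 is rgb(0, 21, 244).
39% tone:
  R: 0 + 0.39×(128−0) = 0 + 49.92 = 49.92 → 50
  G: 21 + 41.73 = 62.73 → 63
  B: 244 + 0.39×(128−244) = 244 − 45.24 = 198.76 → 199
  → #323FC7
9% tone:
  R: 0 + 11.52 = 11.52 → 12
  G: 21 + 0.09×(128−21) = 21 + 9.63 = 30.63 → 31
  B: 244 − 10.44 = 233.56 → 234
  → #0C1FEA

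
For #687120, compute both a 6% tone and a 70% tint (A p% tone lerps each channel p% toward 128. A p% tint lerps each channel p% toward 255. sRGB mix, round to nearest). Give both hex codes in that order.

#687120 is rgb(104, 113, 32).
6% tone:
  R: 104 + 0.06×(128−104) = 104 + 1.44 = 105.44 → 105
  G: 113 + 0.06×(128−113) = 113 + 0.9 = 113.9 → 114
  B: 32 + 5.76 = 37.76 → 38
  → #697226
70% tint:
  R: 104 + 0.7×(255−104) = 104 + 105.7 = 209.7 → 210
  G: 113 + 0.7×(255−113) = 113 + 99.4 = 212.4 → 212
  B: 32 + 0.7×(255−32) = 32 + 156.1 = 188.1 → 188
  → #d2d4bc

#697226, #d2d4bc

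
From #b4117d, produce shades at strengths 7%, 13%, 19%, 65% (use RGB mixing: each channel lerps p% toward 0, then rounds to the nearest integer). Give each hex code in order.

#b4117d is rgb(180, 17, 125).
7%: (180 − 12.6 = 167.4→167, 17 − 1.19 = 15.81→16, 125 − 8.75 = 116.25→116) → #a71074
13%: (180 − 23.4 = 156.6→157, 17 − 2.21 = 14.79→15, 125 − 16.25 = 108.75→109) → #9d0f6d
19%: (180 − 34.2 = 145.8→146, 17 − 3.23 = 13.77→14, 125 − 23.75 = 101.25→101) → #920e65
65%: (180 − 117 = 63→63, 17 − 11.05 = 5.95→6, 125 − 81.25 = 43.75→44) → #3f062c

#a71074, #9d0f6d, #920e65, #3f062c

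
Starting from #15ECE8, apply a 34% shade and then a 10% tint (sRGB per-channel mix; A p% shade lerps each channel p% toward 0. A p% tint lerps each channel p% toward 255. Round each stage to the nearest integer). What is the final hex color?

#26A6A3

#15ECE8 is rgb(21, 236, 232).
Per channel, c → c + 0.34(0 − c):
  R: 21 − 7.14 = 13.86 → 14
  G: 236 − 80.24 = 155.76 → 156
  B: 232 + 0.34×(0−232) = 232 − 78.88 = 153.12 → 153
After the shade: rgb(14, 156, 153) = #0E9C99.
Lerp each channel 10% toward 255:
  R: 14 + 0.1×(255−14) = 14 + 24.1 = 38.1 → 38
  G: 156 + 9.9 = 165.9 → 166
  B: 153 + 0.1×(255−153) = 153 + 10.2 = 163.2 → 163
rgb(38, 166, 163) = #26A6A3.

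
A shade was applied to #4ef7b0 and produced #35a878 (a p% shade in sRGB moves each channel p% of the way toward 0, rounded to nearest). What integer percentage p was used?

#4ef7b0 is rgb(78, 247, 176); #35a878 is rgb(53, 168, 120).
On the G channel (widest range): 168 ≈ 247 + (p/100)(0 − 247), so p ≈ 100×(168 − 247)/(0 − 247) = -7900/-247 = 31.98.
p = 32 reproduces all three channels after rounding.

32%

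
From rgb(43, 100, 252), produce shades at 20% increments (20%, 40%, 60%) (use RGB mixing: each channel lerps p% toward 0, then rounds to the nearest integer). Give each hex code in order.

#2250CA, #1A3C97, #112865

20%: (43 − 8.6 = 34.4→34, 100 − 20 = 80→80, 252 − 50.4 = 201.6→202) → #2250CA
40%: (43 − 17.2 = 25.8→26, 100 − 40 = 60→60, 252 − 100.8 = 151.2→151) → #1A3C97
60%: (43 − 25.8 = 17.2→17, 100 − 60 = 40→40, 252 − 151.2 = 100.8→101) → #112865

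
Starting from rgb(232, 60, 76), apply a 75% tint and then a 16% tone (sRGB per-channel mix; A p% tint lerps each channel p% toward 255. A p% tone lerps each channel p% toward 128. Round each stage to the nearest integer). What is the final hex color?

A 75% tint moves each channel 75% toward 255:
  R: 232 + 17.25 = 249.25 → 249
  G: 60 + 0.75×(255−60) = 60 + 146.25 = 206.25 → 206
  B: 76 + 134.25 = 210.25 → 210
After the tint: rgb(249, 206, 210) = #F9CED2.
Per channel, c → c + 0.16(128 − c):
  R: 249 − 19.36 = 229.64 → 230
  G: 206 − 12.48 = 193.52 → 194
  B: 210 − 13.12 = 196.88 → 197
rgb(230, 194, 197) = #E6C2C5.

#E6C2C5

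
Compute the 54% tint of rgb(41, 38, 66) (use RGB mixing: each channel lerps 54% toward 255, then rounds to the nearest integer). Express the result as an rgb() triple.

rgb(157, 155, 168)

Per channel, c → c + 0.54(255 − c):
  R: 41 + 0.54×(255−41) = 41 + 115.56 = 156.56 → 157
  G: 38 + 0.54×(255−38) = 38 + 117.18 = 155.18 → 155
  B: 66 + 0.54×(255−66) = 66 + 102.06 = 168.06 → 168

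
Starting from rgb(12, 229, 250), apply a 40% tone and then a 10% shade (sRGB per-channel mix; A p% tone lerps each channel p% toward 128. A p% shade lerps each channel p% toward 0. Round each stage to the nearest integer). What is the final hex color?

#34aab5

Per channel, c → c + 0.4(128 − c):
  R: 12 + 46.4 = 58.4 → 58
  G: 229 + 0.4×(128−229) = 229 − 40.4 = 188.6 → 189
  B: 250 + 0.4×(128−250) = 250 − 48.8 = 201.2 → 201
After the tone: rgb(58, 189, 201) = #3abdc9.
Lerp each channel 10% toward 0:
  R: 58 + 0.1×(0−58) = 58 − 5.8 = 52.2 → 52
  G: 189 − 18.9 = 170.1 → 170
  B: 201 + 0.1×(0−201) = 201 − 20.1 = 180.9 → 181
rgb(52, 170, 181) = #34aab5.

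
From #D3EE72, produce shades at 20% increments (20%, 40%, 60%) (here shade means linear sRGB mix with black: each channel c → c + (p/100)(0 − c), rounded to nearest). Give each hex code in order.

#A9BE5B, #7F8F44, #545F2E

#D3EE72 is rgb(211, 238, 114).
20%: (211 − 42.2 = 168.8→169, 238 − 47.6 = 190.4→190, 114 − 22.8 = 91.2→91) → #A9BE5B
40%: (211 − 84.4 = 126.6→127, 238 − 95.2 = 142.8→143, 114 − 45.6 = 68.4→68) → #7F8F44
60%: (211 − 126.6 = 84.4→84, 238 − 142.8 = 95.2→95, 114 − 68.4 = 45.6→46) → #545F2E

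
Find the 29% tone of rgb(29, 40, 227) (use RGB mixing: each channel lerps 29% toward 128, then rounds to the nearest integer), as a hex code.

Per channel, c → c + 0.29(128 − c):
  R: 29 + 0.29×(128−29) = 29 + 28.71 = 57.71 → 58
  G: 40 + 0.29×(128−40) = 40 + 25.52 = 65.52 → 66
  B: 227 − 28.71 = 198.29 → 198
rgb(58, 66, 198) = #3A42C6.

#3A42C6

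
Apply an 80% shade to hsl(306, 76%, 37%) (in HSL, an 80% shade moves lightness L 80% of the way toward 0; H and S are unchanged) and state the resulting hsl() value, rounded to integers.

L moves 80% from 37 toward 0: 37 − 29.6 = 7.4 → 7.
H and S are unchanged.

hsl(306, 76%, 7%)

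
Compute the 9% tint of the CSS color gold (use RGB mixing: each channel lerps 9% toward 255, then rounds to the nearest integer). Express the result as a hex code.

#FFDB17

CSS gold is rgb(255, 215, 0).
A 9% tint moves each channel 9% toward 255:
  R: 255 + 0.09×(255−255) = 255 + 0 = 255 → 255
  G: 215 + 0.09×(255−215) = 215 + 3.6 = 218.6 → 219
  B: 0 + 22.95 = 22.95 → 23
rgb(255, 219, 23) = #FFDB17.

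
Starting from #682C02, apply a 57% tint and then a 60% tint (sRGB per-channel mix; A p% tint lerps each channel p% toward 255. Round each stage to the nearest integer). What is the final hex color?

#E5DBD3

#682C02 is rgb(104, 44, 2).
Lerp each channel 57% toward 255:
  R: 104 + 86.07 = 190.07 → 190
  G: 44 + 0.57×(255−44) = 44 + 120.27 = 164.27 → 164
  B: 2 + 144.21 = 146.21 → 146
After the tint: rgb(190, 164, 146) = #BEA492.
Per channel, c → c + 0.6(255 − c):
  R: 190 + 0.6×(255−190) = 190 + 39 = 229 → 229
  G: 164 + 0.6×(255−164) = 164 + 54.6 = 218.6 → 219
  B: 146 + 0.6×(255−146) = 146 + 65.4 = 211.4 → 211
rgb(229, 219, 211) = #E5DBD3.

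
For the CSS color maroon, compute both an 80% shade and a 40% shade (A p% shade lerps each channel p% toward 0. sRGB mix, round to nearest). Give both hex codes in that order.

CSS maroon is rgb(128, 0, 0).
80% shade:
  R: 128 + 0.8×(0−128) = 128 − 102.4 = 25.6 → 26
  G: 0 + 0.8×(0−0) = 0 + 0 = 0 → 0
  B: 0 + 0 = 0 → 0
  → #1a0000
40% shade:
  R: 128 + 0.4×(0−128) = 128 − 51.2 = 76.8 → 77
  G: 0 + 0.4×(0−0) = 0 + 0 = 0 → 0
  B: 0 + 0.4×(0−0) = 0 + 0 = 0 → 0
  → #4d0000

#1a0000, #4d0000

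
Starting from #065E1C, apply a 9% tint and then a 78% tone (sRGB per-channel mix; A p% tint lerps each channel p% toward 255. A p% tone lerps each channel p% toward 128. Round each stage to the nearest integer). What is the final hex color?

#065E1C is rgb(6, 94, 28).
Per channel, c → c + 0.09(255 − c):
  R: 6 + 0.09×(255−6) = 6 + 22.41 = 28.41 → 28
  G: 94 + 14.49 = 108.49 → 108
  B: 28 + 20.43 = 48.43 → 48
After the tint: rgb(28, 108, 48) = #1C6C30.
Lerp each channel 78% toward 128:
  R: 28 + 0.78×(128−28) = 28 + 78 = 106 → 106
  G: 108 + 0.78×(128−108) = 108 + 15.6 = 123.6 → 124
  B: 48 + 0.78×(128−48) = 48 + 62.4 = 110.4 → 110
rgb(106, 124, 110) = #6A7C6E.

#6A7C6E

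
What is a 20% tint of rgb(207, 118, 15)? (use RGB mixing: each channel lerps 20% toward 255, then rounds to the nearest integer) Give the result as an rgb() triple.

Lerp each channel 20% toward 255:
  R: 207 + 0.2×(255−207) = 207 + 9.6 = 216.6 → 217
  G: 118 + 0.2×(255−118) = 118 + 27.4 = 145.4 → 145
  B: 15 + 0.2×(255−15) = 15 + 48 = 63 → 63

rgb(217, 145, 63)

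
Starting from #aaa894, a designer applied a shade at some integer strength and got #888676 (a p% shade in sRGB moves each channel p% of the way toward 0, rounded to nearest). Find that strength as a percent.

#aaa894 is rgb(170, 168, 148); #888676 is rgb(136, 134, 118).
On the R channel (widest range): 136 ≈ 170 + (p/100)(0 − 170), so p ≈ 100×(136 − 170)/(0 − 170) = -3400/-170 = 20.00.
p = 20 reproduces all three channels after rounding.

20%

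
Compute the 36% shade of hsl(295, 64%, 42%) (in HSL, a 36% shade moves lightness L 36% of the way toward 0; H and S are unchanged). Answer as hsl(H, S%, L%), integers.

L moves 36% from 42 toward 0: 42 − 15.12 = 26.88 → 27.
H and S are unchanged.

hsl(295, 64%, 27%)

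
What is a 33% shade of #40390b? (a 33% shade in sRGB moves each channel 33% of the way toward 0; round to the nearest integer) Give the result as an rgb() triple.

#40390b is rgb(64, 57, 11).
Per channel, c → c + 0.33(0 − c):
  R: 64 + 0.33×(0−64) = 64 − 21.12 = 42.88 → 43
  G: 57 − 18.81 = 38.19 → 38
  B: 11 + 0.33×(0−11) = 11 − 3.63 = 7.37 → 7

rgb(43, 38, 7)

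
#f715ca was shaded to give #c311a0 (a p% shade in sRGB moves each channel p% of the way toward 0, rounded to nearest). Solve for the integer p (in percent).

21%

#f715ca is rgb(247, 21, 202); #c311a0 is rgb(195, 17, 160).
On the R channel (widest range): 195 ≈ 247 + (p/100)(0 − 247), so p ≈ 100×(195 − 247)/(0 − 247) = -5200/-247 = 21.05.
p = 21 reproduces all three channels after rounding.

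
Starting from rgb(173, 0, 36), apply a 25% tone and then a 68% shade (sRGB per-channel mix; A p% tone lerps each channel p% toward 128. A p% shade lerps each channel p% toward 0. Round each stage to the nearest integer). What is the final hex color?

#340A13

A 25% tone moves each channel 25% toward 128:
  R: 173 − 11.25 = 161.75 → 162
  G: 0 + 32 = 32 → 32
  B: 36 + 23 = 59 → 59
After the tone: rgb(162, 32, 59) = #A2203B.
A 68% shade moves each channel 68% toward 0:
  R: 162 − 110.16 = 51.84 → 52
  G: 32 + 0.68×(0−32) = 32 − 21.76 = 10.24 → 10
  B: 59 + 0.68×(0−59) = 59 − 40.12 = 18.88 → 19
rgb(52, 10, 19) = #340A13.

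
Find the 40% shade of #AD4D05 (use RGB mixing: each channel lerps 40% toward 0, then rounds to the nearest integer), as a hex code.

#AD4D05 is rgb(173, 77, 5).
Lerp each channel 40% toward 0:
  R: 173 + 0.4×(0−173) = 173 − 69.2 = 103.8 → 104
  G: 77 + 0.4×(0−77) = 77 − 30.8 = 46.2 → 46
  B: 5 − 2 = 3 → 3
rgb(104, 46, 3) = #682E03.

#682E03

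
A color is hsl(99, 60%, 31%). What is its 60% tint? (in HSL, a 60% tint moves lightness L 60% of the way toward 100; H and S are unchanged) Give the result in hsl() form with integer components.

L moves 60% from 31 toward 100: 31 + 41.4 = 72.4 → 72.
H and S are unchanged.

hsl(99, 60%, 72%)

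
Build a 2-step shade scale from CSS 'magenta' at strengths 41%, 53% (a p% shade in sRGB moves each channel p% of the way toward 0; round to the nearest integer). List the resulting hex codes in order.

#960096, #780078

CSS magenta is rgb(255, 0, 255).
41%: (255 − 104.55 = 150.45→150, 0→0, 255 − 104.55 = 150.45→150) → #960096
53%: (255 − 135.15 = 119.85→120, 0→0, 255 − 135.15 = 119.85→120) → #780078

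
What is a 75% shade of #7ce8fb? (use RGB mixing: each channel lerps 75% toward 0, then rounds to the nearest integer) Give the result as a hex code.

#1f3a3f

#7ce8fb is rgb(124, 232, 251).
Per channel, c → c + 0.75(0 − c):
  R: 124 − 93 = 31 → 31
  G: 232 + 0.75×(0−232) = 232 − 174 = 58 → 58
  B: 251 − 188.25 = 62.75 → 63
rgb(31, 58, 63) = #1f3a3f.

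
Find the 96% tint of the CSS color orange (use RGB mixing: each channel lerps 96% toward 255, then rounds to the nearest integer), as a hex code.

#FFFBF5

CSS orange is rgb(255, 165, 0).
A 96% tint moves each channel 96% toward 255:
  R: 255 + 0.96×(255−255) = 255 + 0 = 255 → 255
  G: 165 + 0.96×(255−165) = 165 + 86.4 = 251.4 → 251
  B: 0 + 244.8 = 244.8 → 245
rgb(255, 251, 245) = #FFFBF5.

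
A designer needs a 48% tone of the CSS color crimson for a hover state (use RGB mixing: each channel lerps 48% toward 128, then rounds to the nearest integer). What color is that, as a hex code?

#B0485D

CSS crimson is rgb(220, 20, 60).
A 48% tone moves each channel 48% toward 128:
  R: 220 + 0.48×(128−220) = 220 − 44.16 = 175.84 → 176
  G: 20 + 0.48×(128−20) = 20 + 51.84 = 71.84 → 72
  B: 60 + 32.64 = 92.64 → 93
rgb(176, 72, 93) = #B0485D.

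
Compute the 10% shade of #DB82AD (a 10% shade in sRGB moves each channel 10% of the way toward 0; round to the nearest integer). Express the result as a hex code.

#DB82AD is rgb(219, 130, 173).
Per channel, c → c + 0.1(0 − c):
  R: 219 + 0.1×(0−219) = 219 − 21.9 = 197.1 → 197
  G: 130 + 0.1×(0−130) = 130 − 13 = 117 → 117
  B: 173 + 0.1×(0−173) = 173 − 17.3 = 155.7 → 156
rgb(197, 117, 156) = #C5759C.

#C5759C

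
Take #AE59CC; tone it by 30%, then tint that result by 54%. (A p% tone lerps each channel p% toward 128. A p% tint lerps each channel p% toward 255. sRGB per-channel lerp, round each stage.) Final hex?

#AE59CC is rgb(174, 89, 204).
Per channel, c → c + 0.3(128 − c):
  R: 174 − 13.8 = 160.2 → 160
  G: 89 + 0.3×(128−89) = 89 + 11.7 = 100.7 → 101
  B: 204 − 22.8 = 181.2 → 181
After the tone: rgb(160, 101, 181) = #A065B5.
Lerp each channel 54% toward 255:
  R: 160 + 51.3 = 211.3 → 211
  G: 101 + 0.54×(255−101) = 101 + 83.16 = 184.16 → 184
  B: 181 + 0.54×(255−181) = 181 + 39.96 = 220.96 → 221
rgb(211, 184, 221) = #D3B8DD.

#D3B8DD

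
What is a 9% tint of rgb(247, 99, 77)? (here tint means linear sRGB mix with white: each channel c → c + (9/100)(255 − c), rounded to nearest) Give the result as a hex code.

#F8715D

A 9% tint moves each channel 9% toward 255:
  R: 247 + 0.72 = 247.72 → 248
  G: 99 + 0.09×(255−99) = 99 + 14.04 = 113.04 → 113
  B: 77 + 0.09×(255−77) = 77 + 16.02 = 93.02 → 93
rgb(248, 113, 93) = #F8715D.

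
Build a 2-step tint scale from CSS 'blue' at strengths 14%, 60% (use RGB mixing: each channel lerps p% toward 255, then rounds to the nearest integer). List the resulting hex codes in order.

#2424FF, #9999FF

CSS blue is rgb(0, 0, 255).
14%: (0 + 35.7 = 35.7→36, 0 + 35.7 = 35.7→36, 255→255) → #2424FF
60%: (0 + 153 = 153→153, 0 + 153 = 153→153, 255→255) → #9999FF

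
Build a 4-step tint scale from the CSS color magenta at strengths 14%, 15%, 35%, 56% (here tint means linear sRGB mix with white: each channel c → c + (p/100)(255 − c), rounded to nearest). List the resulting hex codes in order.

#FF24FF, #FF26FF, #FF59FF, #FF8FFF

CSS magenta is rgb(255, 0, 255).
14%: (255→255, 0 + 35.7 = 35.7→36, 255→255) → #FF24FF
15%: (255→255, 0 + 38.25 = 38.25→38, 255→255) → #FF26FF
35%: (255→255, 0 + 89.25 = 89.25→89, 255→255) → #FF59FF
56%: (255→255, 0 + 142.8 = 142.8→143, 255→255) → #FF8FFF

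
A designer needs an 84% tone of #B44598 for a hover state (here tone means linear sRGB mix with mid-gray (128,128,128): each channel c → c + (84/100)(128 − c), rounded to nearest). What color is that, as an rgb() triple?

#B44598 is rgb(180, 69, 152).
Lerp each channel 84% toward 128:
  R: 180 + 0.84×(128−180) = 180 − 43.68 = 136.32 → 136
  G: 69 + 49.56 = 118.56 → 119
  B: 152 − 20.16 = 131.84 → 132

rgb(136, 119, 132)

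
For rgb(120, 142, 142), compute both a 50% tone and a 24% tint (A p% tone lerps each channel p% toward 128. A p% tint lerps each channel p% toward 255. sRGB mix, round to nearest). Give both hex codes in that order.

50% tone:
  R: 120 + 4 = 124 → 124
  G: 142 + 0.5×(128−142) = 142 − 7 = 135 → 135
  B: 142 + 0.5×(128−142) = 142 − 7 = 135 → 135
  → #7C8787
24% tint:
  R: 120 + 0.24×(255−120) = 120 + 32.4 = 152.4 → 152
  G: 142 + 0.24×(255−142) = 142 + 27.12 = 169.12 → 169
  B: 142 + 27.12 = 169.12 → 169
  → #98A9A9

#7C8787, #98A9A9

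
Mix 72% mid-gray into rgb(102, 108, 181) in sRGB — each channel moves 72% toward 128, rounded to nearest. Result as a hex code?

#797A8F

Lerp each channel 72% toward 128:
  R: 102 + 18.72 = 120.72 → 121
  G: 108 + 0.72×(128−108) = 108 + 14.4 = 122.4 → 122
  B: 181 + 0.72×(128−181) = 181 − 38.16 = 142.84 → 143
rgb(121, 122, 143) = #797A8F.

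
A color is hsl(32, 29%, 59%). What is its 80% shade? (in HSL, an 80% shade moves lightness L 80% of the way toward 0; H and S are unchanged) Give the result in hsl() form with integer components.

L moves 80% from 59 toward 0: 59 − 47.2 = 11.8 → 12.
H and S are unchanged.

hsl(32, 29%, 12%)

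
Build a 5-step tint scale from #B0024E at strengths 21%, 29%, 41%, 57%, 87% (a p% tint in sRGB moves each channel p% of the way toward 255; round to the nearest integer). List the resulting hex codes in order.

#B0024E is rgb(176, 2, 78).
21%: (176 + 16.59 = 192.59→193, 2 + 53.13 = 55.13→55, 78 + 37.17 = 115.17→115) → #C13773
29%: (176 + 22.91 = 198.91→199, 2 + 73.37 = 75.37→75, 78 + 51.33 = 129.33→129) → #C74B81
41%: (176 + 32.39 = 208.39→208, 2 + 103.73 = 105.73→106, 78 + 72.57 = 150.57→151) → #D06A97
57%: (176 + 45.03 = 221.03→221, 2 + 144.21 = 146.21→146, 78 + 100.89 = 178.89→179) → #DD92B3
87%: (176 + 68.73 = 244.73→245, 2 + 220.11 = 222.11→222, 78 + 153.99 = 231.99→232) → #F5DEE8

#C13773, #C74B81, #D06A97, #DD92B3, #F5DEE8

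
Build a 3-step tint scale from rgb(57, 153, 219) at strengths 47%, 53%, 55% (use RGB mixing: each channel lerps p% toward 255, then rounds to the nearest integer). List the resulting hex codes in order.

47%: (57 + 93.06 = 150.06→150, 153 + 47.94 = 200.94→201, 219 + 16.92 = 235.92→236) → #96C9EC
53%: (57 + 104.94 = 161.94→162, 153 + 54.06 = 207.06→207, 219 + 19.08 = 238.08→238) → #A2CFEE
55%: (57 + 108.9 = 165.9→166, 153 + 56.1 = 209.1→209, 219 + 19.8 = 238.8→239) → #A6D1EF

#96C9EC, #A2CFEE, #A6D1EF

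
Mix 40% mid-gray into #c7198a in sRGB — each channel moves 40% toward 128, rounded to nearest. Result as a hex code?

#ab4286

#c7198a is rgb(199, 25, 138).
Per channel, c → c + 0.4(128 − c):
  R: 199 − 28.4 = 170.6 → 171
  G: 25 + 0.4×(128−25) = 25 + 41.2 = 66.2 → 66
  B: 138 + 0.4×(128−138) = 138 − 4 = 134 → 134
rgb(171, 66, 134) = #ab4286.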